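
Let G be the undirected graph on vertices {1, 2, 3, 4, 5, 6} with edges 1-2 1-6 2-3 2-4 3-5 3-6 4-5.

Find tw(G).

2

A width-2 tree decomposition is:
Bags: B1 = {1, 3, 6}  B2 = {1, 2, 3}  B3 = {2, 3, 5}  B4 = {2, 4, 5}
Tree: B1–B2, B2–B3, B3–B4
Every bag has size at most 3, so the width is 3 − 1 = 2 and tw(G) ≤ 2. The edges 6–1–2–3–6 form a cycle, so G is not a tree and its treewidth is at least 2. Hence tw(G) = 2 exactly.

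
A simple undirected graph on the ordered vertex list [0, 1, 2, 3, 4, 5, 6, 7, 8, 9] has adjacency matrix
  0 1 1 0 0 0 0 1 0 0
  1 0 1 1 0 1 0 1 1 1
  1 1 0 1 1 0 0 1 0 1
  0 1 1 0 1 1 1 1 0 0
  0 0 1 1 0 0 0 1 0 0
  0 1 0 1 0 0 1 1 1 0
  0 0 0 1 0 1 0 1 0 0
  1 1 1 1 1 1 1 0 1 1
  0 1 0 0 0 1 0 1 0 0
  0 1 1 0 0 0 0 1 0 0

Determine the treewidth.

A width-3 tree decomposition is:
Bags: B1 = {1, 2, 7, 9}  B2 = {1, 2, 3, 7}  B3 = {1, 3, 5, 7}  B4 = {3, 5, 6, 7}  B5 = {0, 1, 2, 7}  B6 = {1, 5, 7, 8}  B7 = {2, 3, 4, 7}
Tree: B1–B2, B2–B3, B3–B4, B2–B5, B3–B6, B2–B7
The largest bag has 4 vertices, giving width 3; this decomposition certifies tw(G) ≤ 3. On the other hand G contains the 4-clique {1, 5, 7, 8}. A clique must lie in a single bag of any decomposition, so no decomposition can have width below 3. Combining the bounds, tw(G) = 3.

3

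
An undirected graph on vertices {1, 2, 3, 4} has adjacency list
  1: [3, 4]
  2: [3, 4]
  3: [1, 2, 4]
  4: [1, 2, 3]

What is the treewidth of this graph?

A width-2 tree decomposition is:
Bags: B1 = {2, 3, 4}  B2 = {1, 3, 4}
Tree: B1–B2
Each bag holds 3 vertices, so the decomposition has width 2, which upper-bounds the treewidth. For the lower bound, the 3 vertices {1, 3, 4} are pairwise adjacent, and any tree decomposition puts a clique entirely inside one bag — forcing width ≥ 2. Therefore the treewidth is 2.

2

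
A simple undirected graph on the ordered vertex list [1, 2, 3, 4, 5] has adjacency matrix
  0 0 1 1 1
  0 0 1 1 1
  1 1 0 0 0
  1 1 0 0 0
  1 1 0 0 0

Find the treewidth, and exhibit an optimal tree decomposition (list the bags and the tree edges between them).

Treewidth 2.
Bags: B1 = {1, 2, 4}  B2 = {1, 2, 3}  B3 = {1, 2, 5}
Tree: B1–B2, B2–B3

Each bag holds 3 vertices, so the decomposition has width 2, which upper-bounds the treewidth. For the lower bound, G contains the cycle 4–2–3–1–4, so G is not a forest; only forests have treewidth ≤ 1, hence tw(G) ≥ 2. Combining the bounds, tw(G) = 2.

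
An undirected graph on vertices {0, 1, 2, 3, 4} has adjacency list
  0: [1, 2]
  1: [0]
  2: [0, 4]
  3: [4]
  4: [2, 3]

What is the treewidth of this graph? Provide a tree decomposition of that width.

Treewidth 1.
One such decomposition:
Bags: B1 = {3, 4}  B2 = {2, 4}  B3 = {0, 2}  B4 = {0, 1}
Tree: B1–B2, B2–B3, B3–B4

The largest bag has 2 vertices, giving width 1; this decomposition certifies tw(G) ≤ 1. Any graph with an edge has treewidth ≥ 1, and G has the edge 3–4. The upper and lower bounds meet at 1, so that is the treewidth.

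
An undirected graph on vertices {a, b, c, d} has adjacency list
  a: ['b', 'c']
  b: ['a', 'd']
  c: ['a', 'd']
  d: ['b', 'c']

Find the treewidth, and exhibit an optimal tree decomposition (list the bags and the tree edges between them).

Treewidth 2.
One such decomposition:
Bags: B1 = {a, b, c}  B2 = {b, c, d}
Tree: B1–B2

The largest bag has 3 vertices, giving width 2; this decomposition certifies tw(G) ≤ 2. The edges b–a–c–d–b form a cycle, so G is not a tree and its treewidth is at least 2. Combining the bounds, tw(G) = 2.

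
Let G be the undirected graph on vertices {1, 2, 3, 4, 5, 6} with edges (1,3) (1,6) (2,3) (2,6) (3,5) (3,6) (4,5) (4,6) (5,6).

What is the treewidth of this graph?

A width-2 tree decomposition is:
Bags: B1 = {3, 5, 6}  B2 = {1, 3, 6}  B3 = {2, 3, 6}  B4 = {4, 5, 6}
Tree: B1–B2, B1–B3, B1–B4
The largest bag has 3 vertices, giving width 2; this decomposition certifies tw(G) ≤ 2. On the other hand G contains the 3-clique {1, 3, 6}. A clique must lie in a single bag of any decomposition, so no decomposition can have width below 2. Hence tw(G) = 2 exactly.

2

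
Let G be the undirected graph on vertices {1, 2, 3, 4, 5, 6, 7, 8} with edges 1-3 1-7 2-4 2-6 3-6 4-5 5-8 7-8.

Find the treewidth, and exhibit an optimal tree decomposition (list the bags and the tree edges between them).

Each bag holds 3 vertices, so the decomposition has width 2, which upper-bounds the treewidth. The edges 4–2–6–3–1–7–8–5–4 form a cycle, so G is not a tree and its treewidth is at least 2. Hence tw(G) = 2 exactly.

Treewidth 2.
One optimal decomposition is:
Bags: B1 = {2, 4, 6}  B2 = {3, 4, 6}  B3 = {1, 3, 4}  B4 = {1, 4, 7}  B5 = {4, 7, 8}  B6 = {4, 5, 8}
Tree: B1–B2, B2–B3, B3–B4, B4–B5, B5–B6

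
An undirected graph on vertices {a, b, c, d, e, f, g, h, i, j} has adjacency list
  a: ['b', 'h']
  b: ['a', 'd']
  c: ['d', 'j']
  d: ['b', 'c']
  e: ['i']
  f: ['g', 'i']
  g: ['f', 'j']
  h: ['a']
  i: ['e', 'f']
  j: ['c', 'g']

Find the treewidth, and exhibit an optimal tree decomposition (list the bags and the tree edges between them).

Treewidth 1.
One such decomposition:
Bags: B1 = {a, h}  B2 = {a, b}  B3 = {b, d}  B4 = {c, d}  B5 = {c, j}  B6 = {g, j}  B7 = {f, g}  B8 = {f, i}  B9 = {e, i}
Tree: B1–B2, B2–B3, B3–B4, B4–B5, B5–B6, B6–B7, B7–B8, B8–B9

Every bag has size at most 2, so the width is 2 − 1 = 1 and tw(G) ≤ 1. Since G has at least one edge (e.g. h–a), it is not an edgeless graph, so tw(G) ≥ 1. Therefore the treewidth is 1.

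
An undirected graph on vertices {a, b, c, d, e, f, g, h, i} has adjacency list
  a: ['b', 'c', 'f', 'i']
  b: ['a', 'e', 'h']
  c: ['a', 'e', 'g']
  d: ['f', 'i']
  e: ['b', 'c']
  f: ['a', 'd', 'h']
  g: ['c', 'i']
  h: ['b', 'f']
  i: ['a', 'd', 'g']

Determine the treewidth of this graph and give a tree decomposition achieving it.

Every bag has size at most 4, so the width is 4 − 1 = 3 and tw(G) ≤ 3. For the lower bound: the 4 vertex sets {d,g,i}, {f}, {a}, {b,c,e,h} are disjoint, each induces a connected subgraph, and every pair is joined by at least one edge of G. Contracting each set to a single vertex therefore yields K_{4} as a minor, and since treewidth is minor-monotone, tw(G) ≥ tw(K_{4}) = 3. The upper and lower bounds meet at 3, so that is the treewidth.

Treewidth 3.
One such decomposition:
Bags: B1 = {d, f, g, i}  B2 = {a, f, g, i}  B3 = {a, c, f, g}  B4 = {a, c, f, h}  B5 = {a, b, c, h}  B6 = {b, c, e, h}
Tree: B1–B2, B2–B3, B3–B4, B4–B5, B5–B6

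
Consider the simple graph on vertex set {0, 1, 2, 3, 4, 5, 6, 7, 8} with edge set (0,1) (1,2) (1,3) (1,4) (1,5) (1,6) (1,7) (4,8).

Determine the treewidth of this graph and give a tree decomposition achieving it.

Every bag has size at most 2, so the width is 2 − 1 = 1 and tw(G) ≤ 1. Any graph with an edge has treewidth ≥ 1, and G has the edge 1–4. Combining the bounds, tw(G) = 1.

Treewidth 1.
One optimal decomposition is:
Bags: B1 = {1, 4}  B2 = {0, 1}  B3 = {1, 5}  B4 = {1, 6}  B5 = {1, 7}  B6 = {1, 2}  B7 = {4, 8}  B8 = {1, 3}
Tree: B1–B2, B2–B3, B2–B4, B1–B5, B5–B6, B1–B7, B1–B8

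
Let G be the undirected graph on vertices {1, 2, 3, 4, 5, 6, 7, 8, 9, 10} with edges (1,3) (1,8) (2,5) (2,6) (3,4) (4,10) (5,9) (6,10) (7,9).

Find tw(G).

1

A width-1 tree decomposition is:
Bags: B1 = {7, 9}  B2 = {5, 9}  B3 = {2, 5}  B4 = {2, 6}  B5 = {6, 10}  B6 = {4, 10}  B7 = {3, 4}  B8 = {1, 3}  B9 = {1, 8}
Tree: B1–B2, B2–B3, B3–B4, B4–B5, B5–B6, B6–B7, B7–B8, B8–B9
The largest bag has 2 vertices, giving width 1; this decomposition certifies tw(G) ≤ 1. Any graph with an edge has treewidth ≥ 1, and G has the edge 7–9. Hence tw(G) = 1 exactly.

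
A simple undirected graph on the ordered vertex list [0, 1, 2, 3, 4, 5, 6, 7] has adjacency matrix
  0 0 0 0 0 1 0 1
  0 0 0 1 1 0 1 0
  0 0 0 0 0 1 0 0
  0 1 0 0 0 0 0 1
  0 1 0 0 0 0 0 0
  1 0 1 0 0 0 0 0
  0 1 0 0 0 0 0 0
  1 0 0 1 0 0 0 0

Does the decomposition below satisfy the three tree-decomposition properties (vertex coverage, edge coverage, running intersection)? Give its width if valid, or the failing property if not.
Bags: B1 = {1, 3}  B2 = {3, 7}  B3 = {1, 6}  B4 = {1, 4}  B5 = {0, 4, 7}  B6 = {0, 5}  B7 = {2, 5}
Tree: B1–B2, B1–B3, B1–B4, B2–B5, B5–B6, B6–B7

No — bags containing vertex 4 are not connected in the tree.

A tree decomposition must satisfy three properties: every vertex lies in some bag; for every edge, both endpoints lie together in some bag; and for every vertex, the bags containing it form a connected subtree. Here bags containing vertex 4 are not connected in the tree, so the decomposition is invalid.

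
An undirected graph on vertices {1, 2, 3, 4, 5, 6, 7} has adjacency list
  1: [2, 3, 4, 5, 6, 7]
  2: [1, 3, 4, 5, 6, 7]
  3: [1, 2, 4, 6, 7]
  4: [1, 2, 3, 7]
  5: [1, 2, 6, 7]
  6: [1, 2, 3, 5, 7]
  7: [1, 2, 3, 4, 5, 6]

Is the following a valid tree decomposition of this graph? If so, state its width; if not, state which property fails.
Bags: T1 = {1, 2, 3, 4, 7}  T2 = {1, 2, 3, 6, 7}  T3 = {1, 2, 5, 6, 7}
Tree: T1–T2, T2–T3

Yes; width 4.

Every vertex of G appears in some bag (union = {1, 2, 3, 4, 5, 6, 7}); every edge is covered by a bag; and for each vertex v the set of bags containing v is connected in the bag tree. The decomposition is therefore valid. The largest bag has 5 vertices, so the width is 4.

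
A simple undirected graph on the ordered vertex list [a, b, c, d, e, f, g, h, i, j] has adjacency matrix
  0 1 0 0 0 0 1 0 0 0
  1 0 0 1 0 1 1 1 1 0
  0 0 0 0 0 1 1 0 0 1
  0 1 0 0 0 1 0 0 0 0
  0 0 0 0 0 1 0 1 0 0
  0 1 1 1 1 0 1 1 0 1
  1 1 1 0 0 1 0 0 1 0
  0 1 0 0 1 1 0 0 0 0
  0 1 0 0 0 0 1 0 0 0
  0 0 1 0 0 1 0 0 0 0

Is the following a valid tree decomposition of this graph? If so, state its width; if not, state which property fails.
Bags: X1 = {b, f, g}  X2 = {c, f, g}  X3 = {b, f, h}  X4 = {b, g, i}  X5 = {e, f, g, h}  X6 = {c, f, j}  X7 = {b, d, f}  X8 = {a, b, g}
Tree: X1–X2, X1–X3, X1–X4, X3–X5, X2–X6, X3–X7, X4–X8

A tree decomposition must satisfy three properties: every vertex lies in some bag; for every edge, both endpoints lie together in some bag; and for every vertex, the bags containing it form a connected subtree. Here bags containing vertex g are not connected in the tree, so the decomposition is invalid.

No — bags containing vertex g are not connected in the tree.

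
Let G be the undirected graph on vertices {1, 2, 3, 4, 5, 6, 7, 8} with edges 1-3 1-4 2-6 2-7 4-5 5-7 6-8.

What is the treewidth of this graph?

1

A width-1 tree decomposition is:
Bags: B1 = {6, 8}  B2 = {2, 6}  B3 = {2, 7}  B4 = {5, 7}  B5 = {4, 5}  B6 = {1, 4}  B7 = {1, 3}
Tree: B1–B2, B2–B3, B3–B4, B4–B5, B5–B6, B6–B7
Every bag has size at most 2, so the width is 2 − 1 = 1 and tw(G) ≤ 1. G has an edge, so its treewidth is at least 1. The upper and lower bounds meet at 1, so that is the treewidth.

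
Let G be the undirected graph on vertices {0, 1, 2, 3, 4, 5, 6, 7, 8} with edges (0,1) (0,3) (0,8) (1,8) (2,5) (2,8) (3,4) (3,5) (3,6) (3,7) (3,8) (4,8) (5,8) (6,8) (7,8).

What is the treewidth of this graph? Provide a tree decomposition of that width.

Every bag has size at most 3, so the width is 3 − 1 = 2 and tw(G) ≤ 2. Conversely, {0, 1, 8} is a clique of size 3, and the vertices of any clique must share a bag in every tree decomposition; so some bag has ≥ 3 vertices and tw(G) ≥ 2. The upper and lower bounds meet at 2, so that is the treewidth.

Treewidth 2.
Bags: B1 = {0, 3, 8}  B2 = {3, 5, 8}  B3 = {2, 5, 8}  B4 = {0, 1, 8}  B5 = {3, 6, 8}  B6 = {3, 4, 8}  B7 = {3, 7, 8}
Tree: B1–B2, B2–B3, B1–B4, B1–B5, B2–B6, B1–B7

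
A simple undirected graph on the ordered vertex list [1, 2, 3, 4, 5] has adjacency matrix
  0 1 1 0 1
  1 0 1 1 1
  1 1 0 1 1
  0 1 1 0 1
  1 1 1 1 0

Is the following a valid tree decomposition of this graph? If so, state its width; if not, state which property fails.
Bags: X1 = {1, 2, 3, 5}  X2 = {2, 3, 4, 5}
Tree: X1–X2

Yes; width 3.

Every vertex of G appears in some bag (union = {1, 2, 3, 4, 5}); every edge is covered by a bag; and for each vertex v the set of bags containing v is connected in the bag tree. The decomposition is therefore valid. The largest bag has 4 vertices, so the width is 3.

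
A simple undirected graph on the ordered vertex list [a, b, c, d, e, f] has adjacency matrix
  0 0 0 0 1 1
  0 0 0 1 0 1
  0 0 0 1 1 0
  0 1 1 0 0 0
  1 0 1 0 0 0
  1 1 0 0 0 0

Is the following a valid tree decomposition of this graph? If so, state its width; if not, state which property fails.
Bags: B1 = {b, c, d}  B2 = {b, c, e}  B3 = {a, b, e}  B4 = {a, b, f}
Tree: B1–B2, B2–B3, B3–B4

Vertex coverage: the bags together contain {a, b, c, d, e, f}, the full vertex set. Edge coverage: each edge of G has both endpoints in at least one bag. Running intersection: for every vertex, the bags containing it form a connected subtree. All three properties hold, so this is a valid tree decomposition of width max|bag| − 1 = 2, and hence tw(G) ≤ 2.

Yes; width 2.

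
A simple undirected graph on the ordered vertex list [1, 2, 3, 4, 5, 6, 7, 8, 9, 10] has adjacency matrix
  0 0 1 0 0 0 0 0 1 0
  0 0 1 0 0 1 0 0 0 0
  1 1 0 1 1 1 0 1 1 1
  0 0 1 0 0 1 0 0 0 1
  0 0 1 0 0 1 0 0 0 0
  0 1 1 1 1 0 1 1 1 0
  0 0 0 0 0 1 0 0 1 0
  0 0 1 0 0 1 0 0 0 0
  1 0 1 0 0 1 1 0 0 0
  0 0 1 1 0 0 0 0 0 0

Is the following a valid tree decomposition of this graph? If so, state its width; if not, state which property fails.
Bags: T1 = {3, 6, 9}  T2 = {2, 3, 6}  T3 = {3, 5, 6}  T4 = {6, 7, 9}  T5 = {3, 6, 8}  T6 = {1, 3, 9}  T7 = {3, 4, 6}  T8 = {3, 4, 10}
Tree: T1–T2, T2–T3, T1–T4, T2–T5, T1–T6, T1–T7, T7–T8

Yes; width 2.

Vertex coverage: the bags together contain {1, 2, 3, 4, 5, 6, 7, 8, 9, 10}, the full vertex set. Edge coverage: each edge of G has both endpoints in at least one bag. Running intersection: for every vertex, the bags containing it form a connected subtree. All three properties hold, so this is a valid tree decomposition of width max|bag| − 1 = 2, and hence tw(G) ≤ 2.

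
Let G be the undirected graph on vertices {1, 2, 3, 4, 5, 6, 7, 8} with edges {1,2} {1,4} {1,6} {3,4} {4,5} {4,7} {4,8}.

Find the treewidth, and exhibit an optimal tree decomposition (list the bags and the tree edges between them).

Every bag has size at most 2, so the width is 2 − 1 = 1 and tw(G) ≤ 1. Since G has at least one edge (e.g. 1–4), it is not an edgeless graph, so tw(G) ≥ 1. Combining the bounds, tw(G) = 1.

Treewidth 1.
One optimal decomposition is:
Bags: B1 = {1, 4}  B2 = {4, 8}  B3 = {4, 7}  B4 = {1, 2}  B5 = {4, 5}  B6 = {1, 6}  B7 = {3, 4}
Tree: B1–B2, B1–B3, B1–B4, B1–B5, B4–B6, B1–B7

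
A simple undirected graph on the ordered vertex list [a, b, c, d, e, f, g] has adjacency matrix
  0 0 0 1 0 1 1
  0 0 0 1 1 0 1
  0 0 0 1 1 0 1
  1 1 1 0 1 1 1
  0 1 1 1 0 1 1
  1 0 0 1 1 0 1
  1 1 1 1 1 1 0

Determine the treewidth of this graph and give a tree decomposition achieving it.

Treewidth 3.
One such decomposition:
Bags: B1 = {d, e, f, g}  B2 = {c, d, e, g}  B3 = {a, d, f, g}  B4 = {b, d, e, g}
Tree: B1–B2, B1–B3, B1–B4

Each bag holds 4 vertices, so the decomposition has width 3, which upper-bounds the treewidth. On the other hand G contains the 4-clique {c, d, e, g}. A clique must lie in a single bag of any decomposition, so no decomposition can have width below 3. The upper and lower bounds meet at 3, so that is the treewidth.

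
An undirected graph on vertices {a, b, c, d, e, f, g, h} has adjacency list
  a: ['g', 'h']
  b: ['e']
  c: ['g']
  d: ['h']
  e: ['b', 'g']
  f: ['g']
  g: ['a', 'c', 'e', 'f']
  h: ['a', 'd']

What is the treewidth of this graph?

A width-1 tree decomposition is:
Bags: B1 = {c, g}  B2 = {e, g}  B3 = {f, g}  B4 = {a, g}  B5 = {a, h}  B6 = {b, e}  B7 = {d, h}
Tree: B1–B2, B1–B3, B2–B4, B4–B5, B2–B6, B5–B7
Every bag has size at most 2, so the width is 2 − 1 = 1 and tw(G) ≤ 1. G has an edge, so its treewidth is at least 1. The upper and lower bounds meet at 1, so that is the treewidth.

1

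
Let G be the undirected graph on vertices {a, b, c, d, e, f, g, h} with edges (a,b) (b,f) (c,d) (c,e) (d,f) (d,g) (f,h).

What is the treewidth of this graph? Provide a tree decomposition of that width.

Every bag has size at most 2, so the width is 2 − 1 = 1 and tw(G) ≤ 1. Since G has at least one edge (e.g. d–c), it is not an edgeless graph, so tw(G) ≥ 1. Therefore the treewidth is 1.

Treewidth 1.
One such decomposition:
Bags: B1 = {c, d}  B2 = {d, f}  B3 = {b, f}  B4 = {a, b}  B5 = {c, e}  B6 = {d, g}  B7 = {f, h}
Tree: B1–B2, B2–B3, B3–B4, B1–B5, B2–B6, B2–B7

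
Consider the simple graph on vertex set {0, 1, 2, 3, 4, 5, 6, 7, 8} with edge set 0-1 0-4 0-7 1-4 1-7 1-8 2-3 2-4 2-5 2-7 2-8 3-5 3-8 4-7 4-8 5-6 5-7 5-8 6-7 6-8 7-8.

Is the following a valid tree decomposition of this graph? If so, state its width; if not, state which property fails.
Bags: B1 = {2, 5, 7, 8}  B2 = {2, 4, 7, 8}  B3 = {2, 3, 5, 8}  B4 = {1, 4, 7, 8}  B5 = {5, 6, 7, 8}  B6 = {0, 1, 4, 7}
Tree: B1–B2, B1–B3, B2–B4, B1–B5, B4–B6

Every vertex of G appears in some bag (union = {0, 1, 2, 3, 4, 5, 6, 7, 8}); every edge is covered by a bag; and for each vertex v the set of bags containing v is connected in the bag tree. The decomposition is therefore valid. The largest bag has 4 vertices, so the width is 3.

Yes; width 3.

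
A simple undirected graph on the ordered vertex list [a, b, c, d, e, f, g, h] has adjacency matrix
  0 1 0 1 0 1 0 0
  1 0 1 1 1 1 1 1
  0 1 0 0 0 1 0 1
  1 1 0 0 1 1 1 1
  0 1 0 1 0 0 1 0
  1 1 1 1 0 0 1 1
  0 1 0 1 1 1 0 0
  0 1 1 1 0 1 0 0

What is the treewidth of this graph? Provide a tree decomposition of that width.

Treewidth 3.
One optimal decomposition is:
Bags: B1 = {b, d, f, g}  B2 = {b, d, f, h}  B3 = {b, d, e, g}  B4 = {a, b, d, f}  B5 = {b, c, f, h}
Tree: B1–B2, B1–B3, B1–B4, B2–B5

Each bag holds 4 vertices, so the decomposition has width 3, which upper-bounds the treewidth. For the lower bound, the 4 vertices {b, d, e, g} are pairwise adjacent, and any tree decomposition puts a clique entirely inside one bag — forcing width ≥ 3. Combining the bounds, tw(G) = 3.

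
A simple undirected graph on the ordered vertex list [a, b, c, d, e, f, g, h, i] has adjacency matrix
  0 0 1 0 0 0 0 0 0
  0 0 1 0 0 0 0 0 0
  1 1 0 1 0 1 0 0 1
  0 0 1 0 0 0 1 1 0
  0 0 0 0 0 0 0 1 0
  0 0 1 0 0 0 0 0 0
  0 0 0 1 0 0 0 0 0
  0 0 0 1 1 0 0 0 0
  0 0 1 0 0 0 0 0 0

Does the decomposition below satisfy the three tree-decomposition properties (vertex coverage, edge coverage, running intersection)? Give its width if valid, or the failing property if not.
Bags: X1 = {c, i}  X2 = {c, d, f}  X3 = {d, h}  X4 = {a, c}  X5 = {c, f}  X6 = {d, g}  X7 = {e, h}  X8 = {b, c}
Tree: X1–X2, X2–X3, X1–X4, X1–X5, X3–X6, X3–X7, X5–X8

A tree decomposition must satisfy three properties: every vertex lies in some bag; for every edge, both endpoints lie together in some bag; and for every vertex, the bags containing it form a connected subtree. Here bags containing vertex f are not connected in the tree, so the decomposition is invalid.

No — bags containing vertex f are not connected in the tree.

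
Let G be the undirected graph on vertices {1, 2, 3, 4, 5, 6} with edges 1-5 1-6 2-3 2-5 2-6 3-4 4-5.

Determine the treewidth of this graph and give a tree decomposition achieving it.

Each bag holds 3 vertices, so the decomposition has width 2, which upper-bounds the treewidth. Since 1–6–2–5–1 is a cycle in G, G is not acyclic. Forests are exactly the graphs of treewidth ≤ 1, so tw(G) ≥ 2. Hence tw(G) = 2 exactly.

Treewidth 2.
One such decomposition:
Bags: B1 = {1, 5, 6}  B2 = {2, 5, 6}  B3 = {2, 4, 5}  B4 = {2, 3, 4}
Tree: B1–B2, B2–B3, B3–B4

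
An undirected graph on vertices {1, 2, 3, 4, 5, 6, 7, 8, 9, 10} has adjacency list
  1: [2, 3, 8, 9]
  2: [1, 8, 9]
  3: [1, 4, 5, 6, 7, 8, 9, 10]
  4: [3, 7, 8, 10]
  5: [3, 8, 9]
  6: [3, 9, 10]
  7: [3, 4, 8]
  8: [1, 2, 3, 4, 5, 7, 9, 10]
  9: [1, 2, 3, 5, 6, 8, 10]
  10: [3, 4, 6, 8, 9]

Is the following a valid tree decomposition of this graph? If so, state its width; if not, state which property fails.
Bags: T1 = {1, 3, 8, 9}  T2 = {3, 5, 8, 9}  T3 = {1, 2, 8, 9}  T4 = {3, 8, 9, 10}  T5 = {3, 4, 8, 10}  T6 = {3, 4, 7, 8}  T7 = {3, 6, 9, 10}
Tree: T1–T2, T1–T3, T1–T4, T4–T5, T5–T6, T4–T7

Yes; width 3.

Every vertex of G appears in some bag (union = {1, 2, 3, 4, 5, 6, 7, 8, 9, 10}); every edge is covered by a bag; and for each vertex v the set of bags containing v is connected in the bag tree. The decomposition is therefore valid. The largest bag has 4 vertices, so the width is 3.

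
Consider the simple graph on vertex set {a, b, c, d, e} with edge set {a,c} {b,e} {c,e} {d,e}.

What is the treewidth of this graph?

1

A width-1 tree decomposition is:
Bags: B1 = {a, c}  B2 = {c, e}  B3 = {b, e}  B4 = {d, e}
Tree: B1–B2, B2–B3, B3–B4
Every bag has size at most 2, so the width is 2 − 1 = 1 and tw(G) ≤ 1. Since G has at least one edge (e.g. a–c), it is not an edgeless graph, so tw(G) ≥ 1. Hence tw(G) = 1 exactly.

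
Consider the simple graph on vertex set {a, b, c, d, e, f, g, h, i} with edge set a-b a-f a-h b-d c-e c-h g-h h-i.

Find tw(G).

A width-1 tree decomposition is:
Bags: B1 = {a, h}  B2 = {a, f}  B3 = {c, h}  B4 = {h, i}  B5 = {a, b}  B6 = {c, e}  B7 = {g, h}  B8 = {b, d}
Tree: B1–B2, B1–B3, B1–B4, B1–B5, B3–B6, B3–B7, B5–B8
Each bag holds 2 vertices, so the decomposition has width 1, which upper-bounds the treewidth. Any graph with an edge has treewidth ≥ 1, and G has the edge a–h. Hence tw(G) = 1 exactly.

1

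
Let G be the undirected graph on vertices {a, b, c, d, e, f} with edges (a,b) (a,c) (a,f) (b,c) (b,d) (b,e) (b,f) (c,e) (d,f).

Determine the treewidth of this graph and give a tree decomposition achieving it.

Treewidth 2.
One such decomposition:
Bags: B1 = {b, d, f}  B2 = {a, b, f}  B3 = {a, b, c}  B4 = {b, c, e}
Tree: B1–B2, B2–B3, B3–B4

The largest bag has 3 vertices, giving width 2; this decomposition certifies tw(G) ≤ 2. For the lower bound, the 3 vertices {b, c, e} are pairwise adjacent, and any tree decomposition puts a clique entirely inside one bag — forcing width ≥ 2. Combining the bounds, tw(G) = 2.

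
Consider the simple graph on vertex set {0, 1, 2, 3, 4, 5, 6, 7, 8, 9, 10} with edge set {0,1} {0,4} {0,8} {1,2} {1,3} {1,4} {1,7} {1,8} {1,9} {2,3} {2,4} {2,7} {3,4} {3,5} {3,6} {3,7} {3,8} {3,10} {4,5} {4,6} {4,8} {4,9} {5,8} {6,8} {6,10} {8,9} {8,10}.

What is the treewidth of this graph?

A width-3 tree decomposition is:
Bags: B1 = {1, 2, 3, 4}  B2 = {1, 3, 4, 8}  B3 = {1, 2, 3, 7}  B4 = {3, 4, 6, 8}  B5 = {1, 4, 8, 9}  B6 = {0, 1, 4, 8}  B7 = {3, 4, 5, 8}  B8 = {3, 6, 8, 10}
Tree: B1–B2, B1–B3, B2–B4, B2–B5, B2–B6, B2–B7, B4–B8
Every bag has size at most 4, so the width is 4 − 1 = 3 and tw(G) ≤ 3. For the lower bound, the 4 vertices {0, 1, 4, 8} are pairwise adjacent, and any tree decomposition puts a clique entirely inside one bag — forcing width ≥ 3. The upper and lower bounds meet at 3, so that is the treewidth.

3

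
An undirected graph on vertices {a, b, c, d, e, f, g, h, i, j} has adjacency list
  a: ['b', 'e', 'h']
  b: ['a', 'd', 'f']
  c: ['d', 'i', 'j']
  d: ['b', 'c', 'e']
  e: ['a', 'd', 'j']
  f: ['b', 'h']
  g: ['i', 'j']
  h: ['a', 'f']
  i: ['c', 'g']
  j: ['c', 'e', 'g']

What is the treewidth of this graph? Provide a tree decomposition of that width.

Each bag holds 3 vertices, so the decomposition has width 2, which upper-bounds the treewidth. The edges f–h–a–b–f form a cycle, so G is not a tree and its treewidth is at least 2. Combining the bounds, tw(G) = 2.

Treewidth 2.
Bags: B1 = {b, f, h}  B2 = {a, b, h}  B3 = {a, b, d}  B4 = {a, d, e}  B5 = {c, d, e}  B6 = {c, e, j}  B7 = {c, i, j}  B8 = {g, i, j}
Tree: B1–B2, B2–B3, B3–B4, B4–B5, B5–B6, B6–B7, B7–B8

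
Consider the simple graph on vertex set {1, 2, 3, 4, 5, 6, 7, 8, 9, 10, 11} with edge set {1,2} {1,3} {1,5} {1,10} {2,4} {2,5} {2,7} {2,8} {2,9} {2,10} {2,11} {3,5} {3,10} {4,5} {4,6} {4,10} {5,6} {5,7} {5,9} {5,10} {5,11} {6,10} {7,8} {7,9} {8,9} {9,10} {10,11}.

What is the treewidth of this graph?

A width-3 tree decomposition is:
Bags: B1 = {2, 4, 5, 10}  B2 = {1, 2, 5, 10}  B3 = {2, 5, 9, 10}  B4 = {2, 5, 7, 9}  B5 = {4, 5, 6, 10}  B6 = {2, 7, 8, 9}  B7 = {2, 5, 10, 11}  B8 = {1, 3, 5, 10}
Tree: B1–B2, B1–B3, B3–B4, B1–B5, B4–B6, B2–B7, B2–B8
Each bag holds 4 vertices, so the decomposition has width 3, which upper-bounds the treewidth. For the lower bound, the 4 vertices {2, 7, 8, 9} are pairwise adjacent, and any tree decomposition puts a clique entirely inside one bag — forcing width ≥ 3. Combining the bounds, tw(G) = 3.

3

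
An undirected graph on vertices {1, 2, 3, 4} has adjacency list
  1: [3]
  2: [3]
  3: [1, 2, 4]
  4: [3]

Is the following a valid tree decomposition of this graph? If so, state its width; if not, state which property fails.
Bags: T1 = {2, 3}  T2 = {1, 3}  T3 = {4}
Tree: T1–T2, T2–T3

No — edge (3,4) lies in no bag.

A tree decomposition must satisfy three properties: every vertex lies in some bag; for every edge, both endpoints lie together in some bag; and for every vertex, the bags containing it form a connected subtree. Here edge (3,4) lies in no bag, so the decomposition is invalid.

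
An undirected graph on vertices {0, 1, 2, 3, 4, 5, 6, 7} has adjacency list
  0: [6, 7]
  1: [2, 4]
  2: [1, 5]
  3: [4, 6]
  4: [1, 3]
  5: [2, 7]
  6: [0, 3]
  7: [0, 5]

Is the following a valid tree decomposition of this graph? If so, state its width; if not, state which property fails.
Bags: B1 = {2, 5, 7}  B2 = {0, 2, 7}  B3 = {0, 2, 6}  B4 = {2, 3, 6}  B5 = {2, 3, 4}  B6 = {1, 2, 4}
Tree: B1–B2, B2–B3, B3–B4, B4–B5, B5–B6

Yes; width 2.

Every vertex of G appears in some bag (union = {0, 1, 2, 3, 4, 5, 6, 7}); every edge is covered by a bag; and for each vertex v the set of bags containing v is connected in the bag tree. The decomposition is therefore valid. The largest bag has 3 vertices, so the width is 2.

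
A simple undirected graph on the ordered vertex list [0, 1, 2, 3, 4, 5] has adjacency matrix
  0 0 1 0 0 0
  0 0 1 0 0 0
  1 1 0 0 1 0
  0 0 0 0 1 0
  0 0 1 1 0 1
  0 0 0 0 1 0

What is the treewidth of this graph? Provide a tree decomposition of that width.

Every bag has size at most 2, so the width is 2 − 1 = 1 and tw(G) ≤ 1. G has an edge, so its treewidth is at least 1. Combining the bounds, tw(G) = 1.

Treewidth 1.
One such decomposition:
Bags: B1 = {0, 2}  B2 = {2, 4}  B3 = {1, 2}  B4 = {3, 4}  B5 = {4, 5}
Tree: B1–B2, B1–B3, B2–B4, B2–B5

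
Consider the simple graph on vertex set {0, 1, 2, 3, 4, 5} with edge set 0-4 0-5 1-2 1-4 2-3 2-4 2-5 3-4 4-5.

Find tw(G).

2

A width-2 tree decomposition is:
Bags: B1 = {2, 4, 5}  B2 = {0, 4, 5}  B3 = {1, 2, 4}  B4 = {2, 3, 4}
Tree: B1–B2, B1–B3, B1–B4
Every bag has size at most 3, so the width is 3 − 1 = 2 and tw(G) ≤ 2. On the other hand G contains the 3-clique {0, 4, 5}. A clique must lie in a single bag of any decomposition, so no decomposition can have width below 2. Combining the bounds, tw(G) = 2.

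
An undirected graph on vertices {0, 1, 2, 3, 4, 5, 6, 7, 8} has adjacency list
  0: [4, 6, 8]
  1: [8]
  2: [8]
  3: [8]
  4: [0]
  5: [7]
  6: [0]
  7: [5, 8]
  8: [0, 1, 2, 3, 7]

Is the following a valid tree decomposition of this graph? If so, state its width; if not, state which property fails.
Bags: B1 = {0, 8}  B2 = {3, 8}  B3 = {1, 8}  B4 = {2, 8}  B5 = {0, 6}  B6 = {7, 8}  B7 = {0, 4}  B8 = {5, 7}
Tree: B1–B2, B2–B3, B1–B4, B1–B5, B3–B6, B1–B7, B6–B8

Yes; width 1.

Vertex coverage: the bags together contain {0, 1, 2, 3, 4, 5, 6, 7, 8}, the full vertex set. Edge coverage: each edge of G has both endpoints in at least one bag. Running intersection: for every vertex, the bags containing it form a connected subtree. All three properties hold, so this is a valid tree decomposition of width max|bag| − 1 = 1, and hence tw(G) ≤ 1.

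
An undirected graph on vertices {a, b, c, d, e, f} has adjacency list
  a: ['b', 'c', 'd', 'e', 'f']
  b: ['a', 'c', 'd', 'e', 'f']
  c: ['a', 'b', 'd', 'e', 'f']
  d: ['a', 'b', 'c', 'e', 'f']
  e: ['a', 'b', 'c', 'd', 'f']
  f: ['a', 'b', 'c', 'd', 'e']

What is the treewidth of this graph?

5

A width-5 tree decomposition is:
Bags: B1 = {a, b, c, d, e, f}
Tree: (single bag)
A single bag containing all 6 vertices is trivially a valid decomposition of width 5. For the lower bound, the 6 vertices {a, b, c, d, e, f} are pairwise adjacent, and any tree decomposition puts a clique entirely inside one bag — forcing width ≥ 5. Hence tw(G) = 5 exactly.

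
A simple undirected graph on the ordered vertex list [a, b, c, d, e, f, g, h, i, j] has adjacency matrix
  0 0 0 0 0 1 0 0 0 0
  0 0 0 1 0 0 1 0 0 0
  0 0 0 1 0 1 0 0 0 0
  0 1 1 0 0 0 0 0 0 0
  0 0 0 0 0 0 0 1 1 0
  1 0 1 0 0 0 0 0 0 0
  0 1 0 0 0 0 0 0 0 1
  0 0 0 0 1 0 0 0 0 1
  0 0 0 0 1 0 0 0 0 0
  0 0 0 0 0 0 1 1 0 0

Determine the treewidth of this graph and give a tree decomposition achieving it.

The largest bag has 2 vertices, giving width 1; this decomposition certifies tw(G) ≤ 1. Any graph with an edge has treewidth ≥ 1, and G has the edge a–f. Combining the bounds, tw(G) = 1.

Treewidth 1.
One such decomposition:
Bags: B1 = {a, f}  B2 = {c, f}  B3 = {c, d}  B4 = {b, d}  B5 = {b, g}  B6 = {g, j}  B7 = {h, j}  B8 = {e, h}  B9 = {e, i}
Tree: B1–B2, B2–B3, B3–B4, B4–B5, B5–B6, B6–B7, B7–B8, B8–B9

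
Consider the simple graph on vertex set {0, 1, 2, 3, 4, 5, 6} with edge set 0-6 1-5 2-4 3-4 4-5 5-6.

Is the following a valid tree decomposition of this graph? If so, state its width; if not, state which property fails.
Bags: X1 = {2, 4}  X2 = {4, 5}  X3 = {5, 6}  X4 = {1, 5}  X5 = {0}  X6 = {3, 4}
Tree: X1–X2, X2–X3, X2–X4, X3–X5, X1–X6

No — edge (6,0) lies in no bag.

A tree decomposition must satisfy three properties: every vertex lies in some bag; for every edge, both endpoints lie together in some bag; and for every vertex, the bags containing it form a connected subtree. Here edge (6,0) lies in no bag, so the decomposition is invalid.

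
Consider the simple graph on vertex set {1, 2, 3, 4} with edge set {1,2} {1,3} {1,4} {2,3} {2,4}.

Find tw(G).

A width-2 tree decomposition is:
Bags: B1 = {1, 2, 4}  B2 = {1, 2, 3}
Tree: B1–B2
The largest bag has 3 vertices, giving width 2; this decomposition certifies tw(G) ≤ 2. Conversely, {1, 2, 3} is a clique of size 3, and the vertices of any clique must share a bag in every tree decomposition; so some bag has ≥ 3 vertices and tw(G) ≥ 2. The upper and lower bounds meet at 2, so that is the treewidth.

2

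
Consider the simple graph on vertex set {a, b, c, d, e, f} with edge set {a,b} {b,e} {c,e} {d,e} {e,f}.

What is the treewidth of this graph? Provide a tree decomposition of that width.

Each bag holds 2 vertices, so the decomposition has width 1, which upper-bounds the treewidth. Since G has at least one edge (e.g. b–a), it is not an edgeless graph, so tw(G) ≥ 1. Therefore the treewidth is 1.

Treewidth 1.
One such decomposition:
Bags: B1 = {a, b}  B2 = {b, e}  B3 = {e, f}  B4 = {c, e}  B5 = {d, e}
Tree: B1–B2, B2–B3, B3–B4, B3–B5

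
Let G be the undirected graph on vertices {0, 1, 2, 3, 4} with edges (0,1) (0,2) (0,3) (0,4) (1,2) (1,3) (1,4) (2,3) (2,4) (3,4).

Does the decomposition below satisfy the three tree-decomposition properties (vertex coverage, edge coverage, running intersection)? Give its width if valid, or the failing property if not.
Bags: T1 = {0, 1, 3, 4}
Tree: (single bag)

No — vertex 2 appears in no bag.

A tree decomposition must satisfy three properties: every vertex lies in some bag; for every edge, both endpoints lie together in some bag; and for every vertex, the bags containing it form a connected subtree. Here vertex 2 appears in no bag, so the decomposition is invalid.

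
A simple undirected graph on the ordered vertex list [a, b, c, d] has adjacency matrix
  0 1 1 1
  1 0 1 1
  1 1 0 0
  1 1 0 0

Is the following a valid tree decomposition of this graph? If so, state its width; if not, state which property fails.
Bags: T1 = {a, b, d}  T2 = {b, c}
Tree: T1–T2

A tree decomposition must satisfy three properties: every vertex lies in some bag; for every edge, both endpoints lie together in some bag; and for every vertex, the bags containing it form a connected subtree. Here edge (a,c) lies in no bag, so the decomposition is invalid.

No — edge (a,c) lies in no bag.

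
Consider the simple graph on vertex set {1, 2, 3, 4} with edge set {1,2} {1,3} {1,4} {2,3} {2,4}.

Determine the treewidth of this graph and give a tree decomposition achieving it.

Every bag has size at most 3, so the width is 3 − 1 = 2 and tw(G) ≤ 2. On the other hand G contains the 3-clique {1, 2, 3}. A clique must lie in a single bag of any decomposition, so no decomposition can have width below 2. The upper and lower bounds meet at 2, so that is the treewidth.

Treewidth 2.
One optimal decomposition is:
Bags: B1 = {1, 2, 3}  B2 = {1, 2, 4}
Tree: B1–B2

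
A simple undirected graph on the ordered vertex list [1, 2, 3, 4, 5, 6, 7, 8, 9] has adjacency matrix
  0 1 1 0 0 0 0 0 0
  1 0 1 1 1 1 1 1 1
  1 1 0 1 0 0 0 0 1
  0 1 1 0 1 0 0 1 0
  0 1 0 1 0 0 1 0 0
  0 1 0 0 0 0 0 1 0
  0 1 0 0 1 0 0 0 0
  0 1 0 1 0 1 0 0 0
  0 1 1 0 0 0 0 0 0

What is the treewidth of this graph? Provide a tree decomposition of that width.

Treewidth 2.
Bags: B1 = {2, 4, 8}  B2 = {2, 3, 4}  B3 = {2, 3, 9}  B4 = {1, 2, 3}  B5 = {2, 6, 8}  B6 = {2, 4, 5}  B7 = {2, 5, 7}
Tree: B1–B2, B2–B3, B2–B4, B1–B5, B1–B6, B6–B7

The largest bag has 3 vertices, giving width 2; this decomposition certifies tw(G) ≤ 2. Conversely, {2, 3, 9} is a clique of size 3, and the vertices of any clique must share a bag in every tree decomposition; so some bag has ≥ 3 vertices and tw(G) ≥ 2. Hence tw(G) = 2 exactly.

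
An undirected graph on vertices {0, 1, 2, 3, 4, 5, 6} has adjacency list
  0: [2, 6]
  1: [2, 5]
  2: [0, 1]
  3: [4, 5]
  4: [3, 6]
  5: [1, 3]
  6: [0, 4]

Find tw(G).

2

A width-2 tree decomposition is:
Bags: B1 = {0, 4, 6}  B2 = {0, 2, 4}  B3 = {1, 2, 4}  B4 = {1, 4, 5}  B5 = {3, 4, 5}
Tree: B1–B2, B2–B3, B3–B4, B4–B5
Every bag has size at most 3, so the width is 3 − 1 = 2 and tw(G) ≤ 2. Since 4–6–0–2–1–5–3–4 is a cycle in G, G is not acyclic. Forests are exactly the graphs of treewidth ≤ 1, so tw(G) ≥ 2. Combining the bounds, tw(G) = 2.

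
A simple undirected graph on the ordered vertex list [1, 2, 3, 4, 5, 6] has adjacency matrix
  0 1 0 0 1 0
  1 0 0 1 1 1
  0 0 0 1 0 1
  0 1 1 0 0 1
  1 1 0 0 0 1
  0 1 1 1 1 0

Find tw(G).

2

A width-2 tree decomposition is:
Bags: B1 = {2, 4, 6}  B2 = {2, 5, 6}  B3 = {3, 4, 6}  B4 = {1, 2, 5}
Tree: B1–B2, B1–B3, B2–B4
The largest bag has 3 vertices, giving width 2; this decomposition certifies tw(G) ≤ 2. On the other hand G contains the 3-clique {2, 4, 6}. A clique must lie in a single bag of any decomposition, so no decomposition can have width below 2. The upper and lower bounds meet at 2, so that is the treewidth.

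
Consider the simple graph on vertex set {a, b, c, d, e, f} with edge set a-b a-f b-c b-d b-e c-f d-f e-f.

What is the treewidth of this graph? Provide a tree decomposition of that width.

Treewidth 2.
One optimal decomposition is:
Bags: B1 = {b, d, f}  B2 = {b, e, f}  B3 = {a, b, f}  B4 = {b, c, f}
Tree: B1–B2, B2–B3, B3–B4

The largest bag has 3 vertices, giving width 2; this decomposition certifies tw(G) ≤ 2. The edges d–b–e–f–d form a cycle, so G is not a tree and its treewidth is at least 2. Hence tw(G) = 2 exactly.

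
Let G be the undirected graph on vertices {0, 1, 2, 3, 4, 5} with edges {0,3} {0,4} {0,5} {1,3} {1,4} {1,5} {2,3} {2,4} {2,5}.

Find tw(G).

3

A width-3 tree decomposition is:
Bags: B1 = {0, 1, 2, 3}  B2 = {0, 1, 2, 4}  B3 = {0, 1, 2, 5}
Tree: B1–B2, B2–B3
Every bag has size at most 4, so the width is 4 − 1 = 3 and tw(G) ≤ 3. For the lower bound: the 4 vertex sets {1,3}, {2,4}, {0}, {5} are disjoint, each induces a connected subgraph, and every pair is joined by at least one edge of G. Contracting each set to a single vertex therefore yields K_{4} as a minor, and since treewidth is minor-monotone, tw(G) ≥ tw(K_{4}) = 3. Hence tw(G) = 3 exactly.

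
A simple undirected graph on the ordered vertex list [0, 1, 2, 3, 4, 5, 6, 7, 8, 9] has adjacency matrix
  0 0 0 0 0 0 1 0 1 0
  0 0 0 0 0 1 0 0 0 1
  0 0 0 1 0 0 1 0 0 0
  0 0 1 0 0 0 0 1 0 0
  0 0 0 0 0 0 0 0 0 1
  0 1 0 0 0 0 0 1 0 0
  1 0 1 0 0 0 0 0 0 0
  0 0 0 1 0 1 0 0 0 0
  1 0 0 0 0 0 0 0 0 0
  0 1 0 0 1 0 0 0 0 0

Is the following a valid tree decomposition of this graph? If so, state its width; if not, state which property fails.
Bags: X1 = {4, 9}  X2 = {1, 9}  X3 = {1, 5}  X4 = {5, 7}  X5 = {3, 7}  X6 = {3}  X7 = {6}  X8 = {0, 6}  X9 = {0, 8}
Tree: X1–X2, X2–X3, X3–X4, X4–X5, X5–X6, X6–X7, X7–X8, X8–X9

A tree decomposition must satisfy three properties: every vertex lies in some bag; for every edge, both endpoints lie together in some bag; and for every vertex, the bags containing it form a connected subtree. Here vertex 2 appears in no bag, so the decomposition is invalid.

No — vertex 2 appears in no bag.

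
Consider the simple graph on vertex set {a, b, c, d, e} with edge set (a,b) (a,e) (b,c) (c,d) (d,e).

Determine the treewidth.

2

A width-2 tree decomposition is:
Bags: B1 = {c, d, e}  B2 = {a, c, e}  B3 = {a, b, c}
Tree: B1–B2, B2–B3
The largest bag has 3 vertices, giving width 2; this decomposition certifies tw(G) ≤ 2. The edges c–d–e–a–b–c form a cycle, so G is not a tree and its treewidth is at least 2. The upper and lower bounds meet at 2, so that is the treewidth.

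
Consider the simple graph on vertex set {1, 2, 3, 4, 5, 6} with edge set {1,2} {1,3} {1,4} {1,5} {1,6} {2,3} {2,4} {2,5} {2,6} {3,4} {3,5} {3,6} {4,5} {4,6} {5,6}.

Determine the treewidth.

5

A width-5 tree decomposition is:
Bags: B1 = {1, 2, 3, 4, 5, 6}
Tree: (single bag)
A single bag containing all 6 vertices is trivially a valid decomposition of width 5. For the lower bound, the 6 vertices {1, 2, 3, 4, 5, 6} are pairwise adjacent, and any tree decomposition puts a clique entirely inside one bag — forcing width ≥ 5. The upper and lower bounds meet at 5, so that is the treewidth.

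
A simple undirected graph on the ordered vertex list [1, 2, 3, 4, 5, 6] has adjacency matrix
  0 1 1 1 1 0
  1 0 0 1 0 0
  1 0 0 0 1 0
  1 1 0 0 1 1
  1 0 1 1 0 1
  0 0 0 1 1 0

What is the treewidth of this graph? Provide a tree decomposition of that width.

Treewidth 2.
One such decomposition:
Bags: B1 = {1, 4, 5}  B2 = {1, 2, 4}  B3 = {1, 3, 5}  B4 = {4, 5, 6}
Tree: B1–B2, B1–B3, B1–B4

The largest bag has 3 vertices, giving width 2; this decomposition certifies tw(G) ≤ 2. For the lower bound, the 3 vertices {1, 3, 5} are pairwise adjacent, and any tree decomposition puts a clique entirely inside one bag — forcing width ≥ 2. Hence tw(G) = 2 exactly.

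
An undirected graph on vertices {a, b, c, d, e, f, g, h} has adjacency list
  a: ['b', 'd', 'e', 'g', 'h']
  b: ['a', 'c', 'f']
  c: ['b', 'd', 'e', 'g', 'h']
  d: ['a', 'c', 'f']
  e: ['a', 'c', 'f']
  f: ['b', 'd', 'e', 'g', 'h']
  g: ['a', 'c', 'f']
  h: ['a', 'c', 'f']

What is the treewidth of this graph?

A width-3 tree decomposition is:
Bags: B1 = {a, b, c, f}  B2 = {a, c, f, g}  B3 = {a, c, e, f}  B4 = {a, c, f, h}  B5 = {a, c, d, f}
Tree: B1–B2, B2–B3, B3–B4, B4–B5
The largest bag has 4 vertices, giving width 3; this decomposition certifies tw(G) ≤ 3. For the lower bound: the 4 vertex sets {a,b}, {f,g}, {c}, {e} are disjoint, each induces a connected subgraph, and every pair is joined by at least one edge of G. Contracting each set to a single vertex therefore yields K_{4} as a minor, and since treewidth is minor-monotone, tw(G) ≥ tw(K_{4}) = 3. The upper and lower bounds meet at 3, so that is the treewidth.

3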